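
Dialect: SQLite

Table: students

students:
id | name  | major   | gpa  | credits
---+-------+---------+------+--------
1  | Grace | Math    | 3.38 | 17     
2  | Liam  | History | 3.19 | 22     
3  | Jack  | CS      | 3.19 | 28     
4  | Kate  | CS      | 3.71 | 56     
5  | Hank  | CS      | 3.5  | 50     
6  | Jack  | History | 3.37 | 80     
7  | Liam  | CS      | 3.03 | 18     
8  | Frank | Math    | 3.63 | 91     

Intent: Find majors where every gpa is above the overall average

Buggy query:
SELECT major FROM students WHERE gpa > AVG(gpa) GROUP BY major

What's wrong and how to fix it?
Bug: WHERE evaluates per row before aggregation, so AVG() is unavailable

Fix: Use a subquery for AVG and a HAVING MIN(...) filter so the condition holds for every row in the group

Corrected query:
SELECT major FROM students GROUP BY major HAVING MIN(gpa) > (SELECT AVG(gpa) FROM students)

Result:
major
-----
Math 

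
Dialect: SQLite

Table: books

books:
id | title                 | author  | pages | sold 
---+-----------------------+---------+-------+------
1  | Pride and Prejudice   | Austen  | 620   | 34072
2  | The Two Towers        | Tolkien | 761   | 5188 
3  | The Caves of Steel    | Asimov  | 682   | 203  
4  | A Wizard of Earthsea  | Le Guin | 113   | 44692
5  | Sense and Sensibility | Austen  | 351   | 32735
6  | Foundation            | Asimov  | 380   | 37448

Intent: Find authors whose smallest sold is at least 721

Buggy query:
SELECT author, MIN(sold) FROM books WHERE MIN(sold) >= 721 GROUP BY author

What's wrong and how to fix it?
Bug: MIN() in WHERE is a misuse of aggregate

Fix: Replace WHERE with HAVING after the GROUP BY

Corrected query:
SELECT author, MIN(sold) FROM books GROUP BY author HAVING MIN(sold) >= 721

Result:
author  | MIN(sold)
--------+----------
Austen  | 32735    
Le Guin | 44692    
Tolkien | 5188     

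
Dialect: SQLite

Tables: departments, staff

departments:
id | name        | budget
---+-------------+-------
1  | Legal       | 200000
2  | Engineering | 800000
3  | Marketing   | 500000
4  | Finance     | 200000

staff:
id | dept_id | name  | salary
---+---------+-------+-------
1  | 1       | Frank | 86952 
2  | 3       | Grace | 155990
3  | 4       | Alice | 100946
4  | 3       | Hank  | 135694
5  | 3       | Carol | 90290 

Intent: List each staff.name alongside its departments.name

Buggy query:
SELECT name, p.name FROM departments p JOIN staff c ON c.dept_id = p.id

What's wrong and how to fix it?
Bug: Both tables have a 'name' column; the unqualified reference is ambiguous

Fix: Prefix ambiguous columns with the table alias

Corrected query:
SELECT c.name, p.name FROM departments p JOIN staff c ON c.dept_id = p.id

Result:
name  | name     
------+----------
Frank | Legal    
Grace | Marketing
Alice | Finance  
Hank  | Marketing
Carol | Marketing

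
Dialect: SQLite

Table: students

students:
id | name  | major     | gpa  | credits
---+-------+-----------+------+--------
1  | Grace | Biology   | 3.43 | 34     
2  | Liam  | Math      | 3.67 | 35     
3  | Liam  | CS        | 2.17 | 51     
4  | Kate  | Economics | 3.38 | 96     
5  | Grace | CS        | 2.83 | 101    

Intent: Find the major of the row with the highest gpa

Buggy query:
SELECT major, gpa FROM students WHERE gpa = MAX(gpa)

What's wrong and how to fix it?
Bug: WHERE is evaluated per row; an aggregate over the whole table isn't defined there

Fix: Use a subquery: WHERE gpa = (SELECT MAX(gpa) FROM students)

Corrected query:
SELECT major, gpa FROM students WHERE gpa = (SELECT MAX(gpa) FROM students)

Result:
major | gpa 
------+-----
Math  | 3.67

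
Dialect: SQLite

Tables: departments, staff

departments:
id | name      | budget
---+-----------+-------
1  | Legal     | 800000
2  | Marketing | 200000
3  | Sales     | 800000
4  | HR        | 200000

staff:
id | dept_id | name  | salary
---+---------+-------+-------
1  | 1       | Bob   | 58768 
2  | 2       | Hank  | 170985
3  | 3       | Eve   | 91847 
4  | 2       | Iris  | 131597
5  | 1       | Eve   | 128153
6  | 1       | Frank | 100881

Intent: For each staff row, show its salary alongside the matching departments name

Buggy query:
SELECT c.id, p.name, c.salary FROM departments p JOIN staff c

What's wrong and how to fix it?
Bug: Missing join condition: each staff row is matched to all departments rows instead of just its own

Fix: Add ON c.dept_id = p.id to the JOIN

Corrected query:
SELECT c.id, p.name, c.salary FROM departments p JOIN staff c ON c.dept_id = p.id

Result:
id | name      | salary
---+-----------+-------
1  | Legal     | 58768 
2  | Marketing | 170985
3  | Sales     | 91847 
4  | Marketing | 131597
5  | Legal     | 128153
6  | Legal     | 100881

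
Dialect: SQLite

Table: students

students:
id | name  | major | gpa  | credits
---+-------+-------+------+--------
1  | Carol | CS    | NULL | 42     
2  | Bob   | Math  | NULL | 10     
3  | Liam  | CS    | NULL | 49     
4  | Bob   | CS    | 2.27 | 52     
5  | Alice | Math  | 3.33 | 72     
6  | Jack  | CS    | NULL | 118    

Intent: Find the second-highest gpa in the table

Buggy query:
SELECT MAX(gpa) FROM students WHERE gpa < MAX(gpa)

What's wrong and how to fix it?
Bug: The inner MAX is an aggregate inside WHERE, which is not allowed

Fix: Put the inner MAX in a scalar subquery

Corrected query:
SELECT MAX(gpa) FROM students WHERE gpa < (SELECT MAX(gpa) FROM students)

Result:
MAX(gpa)
--------
2.27    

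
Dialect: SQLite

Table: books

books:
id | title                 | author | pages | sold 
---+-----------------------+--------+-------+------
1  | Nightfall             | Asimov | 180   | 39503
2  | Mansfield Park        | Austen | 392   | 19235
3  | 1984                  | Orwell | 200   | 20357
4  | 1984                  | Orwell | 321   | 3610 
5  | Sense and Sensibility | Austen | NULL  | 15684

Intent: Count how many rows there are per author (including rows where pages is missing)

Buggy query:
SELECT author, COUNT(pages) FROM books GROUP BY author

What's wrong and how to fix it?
Bug: COUNT(pages) skips NULLs, so groups with missing pages are undercounted

Fix: Replace COUNT(pages) with COUNT(*)

Corrected query:
SELECT author, COUNT(*) FROM books GROUP BY author

Result:
author | COUNT(*)
-------+---------
Asimov | 1       
Austen | 2       
Orwell | 2       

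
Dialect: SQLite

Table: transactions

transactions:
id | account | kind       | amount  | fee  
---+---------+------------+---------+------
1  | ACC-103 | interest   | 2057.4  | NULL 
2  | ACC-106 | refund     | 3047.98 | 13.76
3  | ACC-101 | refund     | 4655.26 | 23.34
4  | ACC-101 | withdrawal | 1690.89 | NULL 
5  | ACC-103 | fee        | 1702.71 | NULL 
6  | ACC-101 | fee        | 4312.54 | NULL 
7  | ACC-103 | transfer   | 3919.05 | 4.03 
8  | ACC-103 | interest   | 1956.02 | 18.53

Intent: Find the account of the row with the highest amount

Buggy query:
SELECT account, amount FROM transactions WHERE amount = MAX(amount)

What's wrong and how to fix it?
Bug: MAX(amount) is an aggregate and cannot be used directly in WHERE

Fix: Use a subquery: WHERE amount = (SELECT MAX(amount) FROM transactions)

Corrected query:
SELECT account, amount FROM transactions WHERE amount = (SELECT MAX(amount) FROM transactions)

Result:
account | amount 
--------+--------
ACC-101 | 4655.26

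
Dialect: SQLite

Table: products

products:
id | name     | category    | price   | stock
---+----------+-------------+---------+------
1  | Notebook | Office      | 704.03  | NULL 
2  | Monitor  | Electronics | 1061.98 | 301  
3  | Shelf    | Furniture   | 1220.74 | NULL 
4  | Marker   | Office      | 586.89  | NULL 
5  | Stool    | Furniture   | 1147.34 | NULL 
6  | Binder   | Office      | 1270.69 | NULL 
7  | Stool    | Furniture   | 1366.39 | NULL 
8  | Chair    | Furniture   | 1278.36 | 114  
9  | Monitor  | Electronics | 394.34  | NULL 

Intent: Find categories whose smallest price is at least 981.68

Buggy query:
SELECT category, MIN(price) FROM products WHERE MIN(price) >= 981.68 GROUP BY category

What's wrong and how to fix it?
Bug: MIN() in WHERE is a misuse of aggregate

Fix: Replace WHERE with HAVING after the GROUP BY

Corrected query:
SELECT category, MIN(price) FROM products GROUP BY category HAVING MIN(price) >= 981.68

Result:
category  | MIN(price)
----------+-----------
Furniture | 1147.34   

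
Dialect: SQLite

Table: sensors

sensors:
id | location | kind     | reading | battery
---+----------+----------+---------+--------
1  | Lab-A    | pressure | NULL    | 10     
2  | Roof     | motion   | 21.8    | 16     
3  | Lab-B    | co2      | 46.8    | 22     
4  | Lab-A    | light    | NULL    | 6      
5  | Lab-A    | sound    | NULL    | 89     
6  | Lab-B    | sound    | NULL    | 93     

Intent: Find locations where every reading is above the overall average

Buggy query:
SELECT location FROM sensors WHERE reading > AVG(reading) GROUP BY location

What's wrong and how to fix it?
Bug: WHERE evaluates per row before aggregation, so AVG() is unavailable

Fix: Use a subquery for AVG and a HAVING MIN(...) filter so the condition holds for every row in the group

Corrected query:
SELECT location FROM sensors GROUP BY location HAVING MIN(reading) > (SELECT AVG(reading) FROM sensors)

Result:
location
--------
Lab-B   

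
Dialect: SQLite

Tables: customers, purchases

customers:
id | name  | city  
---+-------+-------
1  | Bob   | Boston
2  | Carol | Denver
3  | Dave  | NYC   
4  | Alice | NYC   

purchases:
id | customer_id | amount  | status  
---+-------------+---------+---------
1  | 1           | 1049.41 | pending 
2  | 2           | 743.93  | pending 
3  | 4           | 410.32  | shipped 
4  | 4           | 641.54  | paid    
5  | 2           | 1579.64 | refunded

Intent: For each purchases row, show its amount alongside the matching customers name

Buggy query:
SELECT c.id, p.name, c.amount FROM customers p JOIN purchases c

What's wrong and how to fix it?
Bug: Missing join condition: each purchases row is matched to all customers rows instead of just its own

Fix: Add ON c.customer_id = p.id to the JOIN

Corrected query:
SELECT c.id, p.name, c.amount FROM customers p JOIN purchases c ON c.customer_id = p.id

Result:
id | name  | amount 
---+-------+--------
1  | Bob   | 1049.41
2  | Carol | 743.93 
3  | Alice | 410.32 
4  | Alice | 641.54 
5  | Carol | 1579.64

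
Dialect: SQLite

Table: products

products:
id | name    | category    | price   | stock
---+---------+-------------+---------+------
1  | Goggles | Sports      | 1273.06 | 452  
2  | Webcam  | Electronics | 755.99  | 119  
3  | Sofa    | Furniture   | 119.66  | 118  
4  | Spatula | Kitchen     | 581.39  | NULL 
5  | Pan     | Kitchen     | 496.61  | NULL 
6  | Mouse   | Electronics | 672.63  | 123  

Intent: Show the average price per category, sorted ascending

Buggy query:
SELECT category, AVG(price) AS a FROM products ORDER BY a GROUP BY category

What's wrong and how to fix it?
Bug: GROUP BY must precede ORDER BY

Fix: Move ORDER BY to the end, after GROUP BY

Corrected query:
SELECT category, AVG(price) AS a FROM products GROUP BY category ORDER BY a

Result:
category    | a      
------------+--------
Furniture   | 119.66 
Kitchen     | 539    
Electronics | 714.31 
Sports      | 1273.06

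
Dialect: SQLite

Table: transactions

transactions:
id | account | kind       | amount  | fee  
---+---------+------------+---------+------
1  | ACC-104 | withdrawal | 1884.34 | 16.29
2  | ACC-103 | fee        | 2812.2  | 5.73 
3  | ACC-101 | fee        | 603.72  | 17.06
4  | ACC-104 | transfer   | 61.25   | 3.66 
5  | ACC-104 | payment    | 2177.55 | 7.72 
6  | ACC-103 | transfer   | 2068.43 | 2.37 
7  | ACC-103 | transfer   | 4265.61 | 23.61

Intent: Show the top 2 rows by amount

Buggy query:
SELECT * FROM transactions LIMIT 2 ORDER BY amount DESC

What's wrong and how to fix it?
Bug: LIMIT must come after ORDER BY

Fix: Swap the clauses: ORDER BY first, then LIMIT

Corrected query:
SELECT * FROM transactions ORDER BY amount DESC LIMIT 2

Result:
id | account | kind     | amount  | fee  
---+---------+----------+---------+------
7  | ACC-103 | transfer | 4265.61 | 23.61
2  | ACC-103 | fee      | 2812.2  | 5.73 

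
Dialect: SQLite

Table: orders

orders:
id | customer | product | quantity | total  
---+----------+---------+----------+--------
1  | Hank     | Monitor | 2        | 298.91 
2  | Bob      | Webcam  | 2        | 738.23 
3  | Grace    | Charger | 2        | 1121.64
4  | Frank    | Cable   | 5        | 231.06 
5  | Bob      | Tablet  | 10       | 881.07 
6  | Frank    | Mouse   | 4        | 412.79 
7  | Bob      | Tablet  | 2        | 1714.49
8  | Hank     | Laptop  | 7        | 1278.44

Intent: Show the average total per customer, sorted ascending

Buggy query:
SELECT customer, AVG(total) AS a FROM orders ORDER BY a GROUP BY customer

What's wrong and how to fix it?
Bug: GROUP BY must precede ORDER BY

Fix: Reorder: SELECT … FROM … GROUP BY … ORDER BY …

Corrected query:
SELECT customer, AVG(total) AS a FROM orders GROUP BY customer ORDER BY a

Result:
customer | a          
---------+------------
Frank    | 321.925    
Hank     | 788.675    
Bob      | 1111.263333
Grace    | 1121.64    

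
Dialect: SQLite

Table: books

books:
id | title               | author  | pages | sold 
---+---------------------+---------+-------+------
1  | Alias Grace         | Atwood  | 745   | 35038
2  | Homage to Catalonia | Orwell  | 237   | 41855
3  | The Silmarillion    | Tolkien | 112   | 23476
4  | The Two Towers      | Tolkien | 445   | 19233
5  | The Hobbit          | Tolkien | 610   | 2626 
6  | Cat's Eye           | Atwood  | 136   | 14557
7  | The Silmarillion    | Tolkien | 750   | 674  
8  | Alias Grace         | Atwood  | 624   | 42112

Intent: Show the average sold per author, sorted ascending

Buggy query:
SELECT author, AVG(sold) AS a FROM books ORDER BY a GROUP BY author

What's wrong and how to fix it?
Bug: ORDER BY appears before GROUP BY; SQL clause order requires GROUP BY first

Fix: Reorder: SELECT … FROM … GROUP BY … ORDER BY …

Corrected query:
SELECT author, AVG(sold) AS a FROM books GROUP BY author ORDER BY a

Result:
author  | a       
--------+---------
Tolkien | 11502.25
Atwood  | 30569   
Orwell  | 41855   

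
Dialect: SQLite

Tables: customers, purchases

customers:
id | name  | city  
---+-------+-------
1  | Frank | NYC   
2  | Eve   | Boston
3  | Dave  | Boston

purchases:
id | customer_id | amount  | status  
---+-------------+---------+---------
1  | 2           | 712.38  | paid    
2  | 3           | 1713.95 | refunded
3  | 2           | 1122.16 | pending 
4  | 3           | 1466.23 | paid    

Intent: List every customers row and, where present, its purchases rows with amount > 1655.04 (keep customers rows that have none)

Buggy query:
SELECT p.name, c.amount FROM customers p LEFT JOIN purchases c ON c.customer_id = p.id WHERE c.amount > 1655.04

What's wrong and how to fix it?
Bug: Filtering c.amount in WHERE discards the NULL rows produced by LEFT JOIN, turning it into an inner join

Fix: Move the right-table condition into the ON clause so unmatched parents are kept

Corrected query:
SELECT p.name, c.amount FROM customers p LEFT JOIN purchases c ON c.customer_id = p.id AND c.amount > 1655.04

Result:
name  | amount 
------+--------
Frank | NULL   
Eve   | NULL   
Dave  | 1713.95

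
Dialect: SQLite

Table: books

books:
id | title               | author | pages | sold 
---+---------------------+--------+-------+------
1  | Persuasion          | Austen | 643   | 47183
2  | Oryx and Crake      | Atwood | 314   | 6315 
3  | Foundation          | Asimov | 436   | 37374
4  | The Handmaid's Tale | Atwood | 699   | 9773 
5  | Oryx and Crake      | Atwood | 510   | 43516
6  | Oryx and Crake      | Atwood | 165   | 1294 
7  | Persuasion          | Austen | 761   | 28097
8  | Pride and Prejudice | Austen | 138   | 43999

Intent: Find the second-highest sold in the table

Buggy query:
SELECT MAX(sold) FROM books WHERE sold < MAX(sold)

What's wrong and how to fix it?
Bug: MAX(sold) on the right of the comparison is an aggregate-in-WHERE error

Fix: Put the inner MAX in a scalar subquery

Corrected query:
SELECT MAX(sold) FROM books WHERE sold < (SELECT MAX(sold) FROM books)

Result:
MAX(sold)
---------
43999    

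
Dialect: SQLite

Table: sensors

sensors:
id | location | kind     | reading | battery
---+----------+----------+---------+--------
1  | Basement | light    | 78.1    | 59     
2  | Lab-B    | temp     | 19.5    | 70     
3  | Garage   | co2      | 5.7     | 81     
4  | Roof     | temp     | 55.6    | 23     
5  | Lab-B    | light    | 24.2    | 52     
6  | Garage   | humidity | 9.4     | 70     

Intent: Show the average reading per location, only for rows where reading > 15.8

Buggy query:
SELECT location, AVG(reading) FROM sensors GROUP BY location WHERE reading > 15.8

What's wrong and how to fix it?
Bug: Row-level WHERE must come before GROUP BY in the clause order

Fix: Move the WHERE clause before GROUP BY

Corrected query:
SELECT location, AVG(reading) FROM sensors WHERE reading > 15.8 GROUP BY location

Result:
location | AVG(reading)
---------+-------------
Basement | 78.1        
Lab-B    | 21.85       
Roof     | 55.6        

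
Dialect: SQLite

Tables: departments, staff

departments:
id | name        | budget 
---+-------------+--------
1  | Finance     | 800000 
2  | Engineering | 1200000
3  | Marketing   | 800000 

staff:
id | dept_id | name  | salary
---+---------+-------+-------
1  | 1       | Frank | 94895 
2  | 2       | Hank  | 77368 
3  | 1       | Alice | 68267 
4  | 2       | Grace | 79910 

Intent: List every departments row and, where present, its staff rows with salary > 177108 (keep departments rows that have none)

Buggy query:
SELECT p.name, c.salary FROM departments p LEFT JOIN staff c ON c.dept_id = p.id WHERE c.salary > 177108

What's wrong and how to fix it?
Bug: Filtering c.salary in WHERE discards the NULL rows produced by LEFT JOIN, turning it into an inner join

Fix: Put 'c.salary > 177108' in the JOIN's ON clause instead of WHERE

Corrected query:
SELECT p.name, c.salary FROM departments p LEFT JOIN staff c ON c.dept_id = p.id AND c.salary > 177108

Result:
name        | salary
------------+-------
Finance     | NULL  
Engineering | NULL  
Marketing   | NULL  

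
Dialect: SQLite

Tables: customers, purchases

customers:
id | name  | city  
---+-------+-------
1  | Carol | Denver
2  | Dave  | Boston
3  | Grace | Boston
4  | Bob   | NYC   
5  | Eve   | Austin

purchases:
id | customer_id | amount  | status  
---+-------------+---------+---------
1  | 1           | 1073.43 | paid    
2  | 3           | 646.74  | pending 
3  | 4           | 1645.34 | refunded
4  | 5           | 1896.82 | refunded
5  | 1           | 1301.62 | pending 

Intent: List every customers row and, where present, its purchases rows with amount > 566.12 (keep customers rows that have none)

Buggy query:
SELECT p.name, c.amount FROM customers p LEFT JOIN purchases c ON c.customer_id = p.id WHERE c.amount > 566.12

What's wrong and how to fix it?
Bug: Filtering c.amount in WHERE discards the NULL rows produced by LEFT JOIN, turning it into an inner join

Fix: Move the right-table condition into the ON clause so unmatched parents are kept

Corrected query:
SELECT p.name, c.amount FROM customers p LEFT JOIN purchases c ON c.customer_id = p.id AND c.amount > 566.12

Result:
name  | amount 
------+--------
Carol | 1073.43
Carol | 1301.62
Dave  | NULL   
Grace | 646.74 
Bob   | 1645.34
Eve   | 1896.82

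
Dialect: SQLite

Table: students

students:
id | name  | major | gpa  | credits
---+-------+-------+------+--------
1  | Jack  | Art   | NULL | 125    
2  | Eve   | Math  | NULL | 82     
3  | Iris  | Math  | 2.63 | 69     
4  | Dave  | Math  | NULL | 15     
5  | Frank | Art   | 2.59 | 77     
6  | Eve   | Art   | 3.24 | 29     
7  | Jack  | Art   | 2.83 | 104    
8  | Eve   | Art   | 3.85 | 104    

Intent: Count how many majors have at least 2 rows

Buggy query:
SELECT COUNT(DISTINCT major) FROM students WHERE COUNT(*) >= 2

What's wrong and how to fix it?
Bug: COUNT(*) cannot appear in WHERE; the per-group count doesn't exist yet

Fix: Use a subquery that GROUPs and filters with HAVING, then count its rows

Corrected query:
SELECT COUNT(*) FROM (SELECT major FROM students GROUP BY major HAVING COUNT(*) >= 2)

Result:
COUNT(*)
--------
2       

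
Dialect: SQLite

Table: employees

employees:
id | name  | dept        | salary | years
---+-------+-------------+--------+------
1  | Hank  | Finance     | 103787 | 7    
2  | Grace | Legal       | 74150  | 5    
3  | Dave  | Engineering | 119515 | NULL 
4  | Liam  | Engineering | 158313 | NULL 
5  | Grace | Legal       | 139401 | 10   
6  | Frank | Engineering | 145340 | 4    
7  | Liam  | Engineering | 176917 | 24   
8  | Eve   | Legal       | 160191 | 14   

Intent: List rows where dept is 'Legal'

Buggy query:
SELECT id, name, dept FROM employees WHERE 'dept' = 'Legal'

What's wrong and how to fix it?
Bug: Single quotes denote string literals in SQL; the column name is being compared as a constant string

Fix: Remove the quotes around the column name (or use double quotes for an identifier)

Corrected query:
SELECT id, name, dept FROM employees WHERE dept = 'Legal'

Result:
id | name  | dept 
---+-------+------
2  | Grace | Legal
5  | Grace | Legal
8  | Eve   | Legal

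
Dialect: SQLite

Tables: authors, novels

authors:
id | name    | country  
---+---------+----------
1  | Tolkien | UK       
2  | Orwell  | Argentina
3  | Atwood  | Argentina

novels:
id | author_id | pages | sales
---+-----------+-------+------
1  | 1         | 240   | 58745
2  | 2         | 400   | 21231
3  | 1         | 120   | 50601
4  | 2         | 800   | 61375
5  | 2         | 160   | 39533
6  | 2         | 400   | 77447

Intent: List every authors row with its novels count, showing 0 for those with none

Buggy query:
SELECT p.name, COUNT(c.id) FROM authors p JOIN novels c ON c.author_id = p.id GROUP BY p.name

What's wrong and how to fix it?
Bug: An inner join excludes parents with zero children

Fix: Switch to LEFT JOIN to retain unmatched parent rows

Corrected query:
SELECT p.name, COUNT(c.id) FROM authors p LEFT JOIN novels c ON c.author_id = p.id GROUP BY p.name

Result:
name    | COUNT(c.id)
--------+------------
Atwood  | 0          
Orwell  | 4          
Tolkien | 2          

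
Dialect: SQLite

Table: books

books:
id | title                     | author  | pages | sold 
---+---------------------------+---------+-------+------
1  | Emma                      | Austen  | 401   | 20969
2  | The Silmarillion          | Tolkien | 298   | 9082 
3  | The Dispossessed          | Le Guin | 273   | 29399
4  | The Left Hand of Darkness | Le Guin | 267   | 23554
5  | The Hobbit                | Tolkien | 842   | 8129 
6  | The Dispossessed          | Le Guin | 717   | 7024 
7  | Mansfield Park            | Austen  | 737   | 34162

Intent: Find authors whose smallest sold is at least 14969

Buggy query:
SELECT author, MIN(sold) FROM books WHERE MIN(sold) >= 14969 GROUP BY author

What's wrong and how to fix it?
Bug: Aggregates like MIN are computed per group after WHERE runs

Fix: Use HAVING for the per-group MIN condition

Corrected query:
SELECT author, MIN(sold) FROM books GROUP BY author HAVING MIN(sold) >= 14969

Result:
author | MIN(sold)
-------+----------
Austen | 20969    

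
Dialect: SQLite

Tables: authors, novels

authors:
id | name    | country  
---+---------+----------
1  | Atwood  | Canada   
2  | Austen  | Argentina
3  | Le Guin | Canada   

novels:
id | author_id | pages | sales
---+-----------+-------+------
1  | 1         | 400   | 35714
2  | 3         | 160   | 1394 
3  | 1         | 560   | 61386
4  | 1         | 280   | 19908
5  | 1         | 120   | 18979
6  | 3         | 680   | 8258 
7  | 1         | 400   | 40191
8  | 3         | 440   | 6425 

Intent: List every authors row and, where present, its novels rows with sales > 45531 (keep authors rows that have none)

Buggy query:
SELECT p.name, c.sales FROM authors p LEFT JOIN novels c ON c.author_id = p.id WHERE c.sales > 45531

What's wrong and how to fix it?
Bug: A WHERE condition on the right-hand table after LEFT JOIN drops unmatched parents

Fix: Move the right-table condition into the ON clause so unmatched parents are kept

Corrected query:
SELECT p.name, c.sales FROM authors p LEFT JOIN novels c ON c.author_id = p.id AND c.sales > 45531

Result:
name    | sales
--------+------
Atwood  | 61386
Austen  | NULL 
Le Guin | NULL 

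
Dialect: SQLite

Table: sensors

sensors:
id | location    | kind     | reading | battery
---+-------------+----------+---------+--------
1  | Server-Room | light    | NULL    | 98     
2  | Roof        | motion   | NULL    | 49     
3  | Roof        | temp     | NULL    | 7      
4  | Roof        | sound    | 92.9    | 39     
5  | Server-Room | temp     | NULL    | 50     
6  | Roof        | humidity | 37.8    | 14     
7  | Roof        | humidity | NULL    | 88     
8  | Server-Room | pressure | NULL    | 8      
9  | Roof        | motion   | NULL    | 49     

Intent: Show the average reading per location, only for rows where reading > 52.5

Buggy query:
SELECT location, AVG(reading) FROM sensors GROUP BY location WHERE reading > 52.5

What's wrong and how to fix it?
Bug: WHERE cannot follow GROUP BY

Fix: Place WHERE between FROM and GROUP BY

Corrected query:
SELECT location, AVG(reading) FROM sensors WHERE reading > 52.5 GROUP BY location

Result:
location | AVG(reading)
---------+-------------
Roof     | 92.9        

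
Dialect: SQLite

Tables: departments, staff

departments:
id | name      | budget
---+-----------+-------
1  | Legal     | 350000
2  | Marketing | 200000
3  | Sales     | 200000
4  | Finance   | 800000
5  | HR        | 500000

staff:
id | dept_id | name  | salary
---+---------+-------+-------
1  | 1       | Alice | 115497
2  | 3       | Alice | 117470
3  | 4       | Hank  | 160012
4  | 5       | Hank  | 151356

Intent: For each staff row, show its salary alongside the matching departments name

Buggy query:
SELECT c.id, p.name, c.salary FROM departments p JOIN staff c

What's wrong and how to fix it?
Bug: Missing join condition: each staff row is matched to all departments rows instead of just its own

Fix: Add ON c.dept_id = p.id to the JOIN

Corrected query:
SELECT c.id, p.name, c.salary FROM departments p JOIN staff c ON c.dept_id = p.id

Result:
id | name    | salary
---+---------+-------
1  | Legal   | 115497
2  | Sales   | 117470
3  | Finance | 160012
4  | HR      | 151356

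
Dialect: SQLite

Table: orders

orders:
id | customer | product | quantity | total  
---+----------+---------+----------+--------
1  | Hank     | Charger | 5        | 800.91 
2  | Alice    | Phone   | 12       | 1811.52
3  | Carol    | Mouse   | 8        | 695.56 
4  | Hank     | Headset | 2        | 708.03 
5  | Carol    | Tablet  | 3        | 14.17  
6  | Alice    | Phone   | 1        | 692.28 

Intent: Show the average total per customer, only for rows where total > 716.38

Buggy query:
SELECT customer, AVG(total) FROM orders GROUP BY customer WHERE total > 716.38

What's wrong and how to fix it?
Bug: Row-level WHERE must come before GROUP BY in the clause order

Fix: Place WHERE between FROM and GROUP BY

Corrected query:
SELECT customer, AVG(total) FROM orders WHERE total > 716.38 GROUP BY customer

Result:
customer | AVG(total)
---------+-----------
Alice    | 1811.52   
Hank     | 800.91    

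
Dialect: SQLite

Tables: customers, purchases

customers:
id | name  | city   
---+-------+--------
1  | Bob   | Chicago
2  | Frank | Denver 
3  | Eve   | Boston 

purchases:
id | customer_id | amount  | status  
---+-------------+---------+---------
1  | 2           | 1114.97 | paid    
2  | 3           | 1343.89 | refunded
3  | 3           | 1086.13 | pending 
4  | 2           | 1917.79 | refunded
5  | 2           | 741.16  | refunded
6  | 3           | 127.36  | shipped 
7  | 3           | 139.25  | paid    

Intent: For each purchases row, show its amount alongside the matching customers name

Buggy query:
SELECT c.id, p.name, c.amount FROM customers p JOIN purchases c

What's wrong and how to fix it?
Bug: Missing join condition: each purchases row is matched to all customers rows instead of just its own

Fix: Specify the join condition linking the foreign key to the parent id

Corrected query:
SELECT c.id, p.name, c.amount FROM customers p JOIN purchases c ON c.customer_id = p.id

Result:
id | name  | amount 
---+-------+--------
1  | Frank | 1114.97
2  | Eve   | 1343.89
3  | Eve   | 1086.13
4  | Frank | 1917.79
5  | Frank | 741.16 
6  | Eve   | 127.36 
7  | Eve   | 139.25 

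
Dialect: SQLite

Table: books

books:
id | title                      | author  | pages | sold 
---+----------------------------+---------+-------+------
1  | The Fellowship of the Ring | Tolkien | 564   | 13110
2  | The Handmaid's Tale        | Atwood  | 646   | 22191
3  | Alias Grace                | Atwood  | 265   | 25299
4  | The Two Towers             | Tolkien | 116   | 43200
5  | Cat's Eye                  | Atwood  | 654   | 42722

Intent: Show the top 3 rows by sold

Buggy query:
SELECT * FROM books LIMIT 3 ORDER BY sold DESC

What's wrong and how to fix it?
Bug: LIMIT must come after ORDER BY

Fix: Swap the clauses: ORDER BY first, then LIMIT

Corrected query:
SELECT * FROM books ORDER BY sold DESC LIMIT 3

Result:
id | title          | author  | pages | sold 
---+----------------+---------+-------+------
4  | The Two Towers | Tolkien | 116   | 43200
5  | Cat's Eye      | Atwood  | 654   | 42722
3  | Alias Grace    | Atwood  | 265   | 25299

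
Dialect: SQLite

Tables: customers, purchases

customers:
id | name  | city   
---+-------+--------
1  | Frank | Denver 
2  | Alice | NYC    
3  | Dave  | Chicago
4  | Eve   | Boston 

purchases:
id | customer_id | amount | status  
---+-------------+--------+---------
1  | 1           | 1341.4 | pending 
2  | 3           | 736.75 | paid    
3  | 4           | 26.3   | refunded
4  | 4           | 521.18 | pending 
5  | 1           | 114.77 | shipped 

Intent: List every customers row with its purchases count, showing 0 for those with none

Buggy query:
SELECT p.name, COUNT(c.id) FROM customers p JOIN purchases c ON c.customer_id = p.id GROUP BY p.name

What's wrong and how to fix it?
Bug: INNER JOIN drops customers rows that have no matching purchases rows

Fix: Switch to LEFT JOIN to retain unmatched parent rows

Corrected query:
SELECT p.name, COUNT(c.id) FROM customers p LEFT JOIN purchases c ON c.customer_id = p.id GROUP BY p.name

Result:
name  | COUNT(c.id)
------+------------
Alice | 0          
Dave  | 1          
Eve   | 2          
Frank | 2          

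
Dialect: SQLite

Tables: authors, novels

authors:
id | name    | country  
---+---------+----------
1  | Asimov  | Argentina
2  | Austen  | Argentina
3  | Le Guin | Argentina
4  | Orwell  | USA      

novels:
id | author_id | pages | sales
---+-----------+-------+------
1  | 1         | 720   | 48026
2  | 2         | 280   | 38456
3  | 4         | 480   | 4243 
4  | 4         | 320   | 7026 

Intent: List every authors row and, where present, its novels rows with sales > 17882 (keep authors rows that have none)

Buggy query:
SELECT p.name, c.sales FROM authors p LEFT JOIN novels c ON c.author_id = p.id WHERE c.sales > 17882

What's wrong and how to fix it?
Bug: A WHERE condition on the right-hand table after LEFT JOIN drops unmatched parents

Fix: Put 'c.sales > 17882' in the JOIN's ON clause instead of WHERE

Corrected query:
SELECT p.name, c.sales FROM authors p LEFT JOIN novels c ON c.author_id = p.id AND c.sales > 17882

Result:
name    | sales
--------+------
Asimov  | 48026
Austen  | 38456
Le Guin | NULL 
Orwell  | NULL 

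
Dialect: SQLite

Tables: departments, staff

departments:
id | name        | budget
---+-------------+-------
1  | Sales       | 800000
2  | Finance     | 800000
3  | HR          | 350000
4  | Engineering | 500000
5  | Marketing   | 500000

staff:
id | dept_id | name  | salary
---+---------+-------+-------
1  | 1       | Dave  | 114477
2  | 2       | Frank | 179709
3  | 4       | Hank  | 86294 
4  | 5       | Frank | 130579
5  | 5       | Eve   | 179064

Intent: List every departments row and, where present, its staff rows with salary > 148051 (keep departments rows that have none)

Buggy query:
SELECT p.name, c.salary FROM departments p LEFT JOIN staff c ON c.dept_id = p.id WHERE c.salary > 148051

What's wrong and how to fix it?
Bug: A WHERE condition on the right-hand table after LEFT JOIN drops unmatched parents

Fix: Move the right-table condition into the ON clause so unmatched parents are kept

Corrected query:
SELECT p.name, c.salary FROM departments p LEFT JOIN staff c ON c.dept_id = p.id AND c.salary > 148051

Result:
name        | salary
------------+-------
Sales       | NULL  
Finance     | 179709
HR          | NULL  
Engineering | NULL  
Marketing   | 179064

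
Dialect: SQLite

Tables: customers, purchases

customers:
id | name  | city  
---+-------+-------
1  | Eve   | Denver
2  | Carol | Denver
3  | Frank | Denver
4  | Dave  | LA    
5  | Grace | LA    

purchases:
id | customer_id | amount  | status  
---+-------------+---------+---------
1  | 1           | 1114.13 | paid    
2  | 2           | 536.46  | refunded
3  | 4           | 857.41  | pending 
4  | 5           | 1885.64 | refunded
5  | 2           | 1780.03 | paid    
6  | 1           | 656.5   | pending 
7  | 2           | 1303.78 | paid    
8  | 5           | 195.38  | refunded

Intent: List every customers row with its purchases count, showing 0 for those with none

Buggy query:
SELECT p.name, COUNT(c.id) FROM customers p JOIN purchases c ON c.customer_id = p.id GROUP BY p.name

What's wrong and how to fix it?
Bug: INNER JOIN drops customers rows that have no matching purchases rows

Fix: Switch to LEFT JOIN to retain unmatched parent rows

Corrected query:
SELECT p.name, COUNT(c.id) FROM customers p LEFT JOIN purchases c ON c.customer_id = p.id GROUP BY p.name

Result:
name  | COUNT(c.id)
------+------------
Carol | 3          
Dave  | 1          
Eve   | 2          
Frank | 0          
Grace | 2          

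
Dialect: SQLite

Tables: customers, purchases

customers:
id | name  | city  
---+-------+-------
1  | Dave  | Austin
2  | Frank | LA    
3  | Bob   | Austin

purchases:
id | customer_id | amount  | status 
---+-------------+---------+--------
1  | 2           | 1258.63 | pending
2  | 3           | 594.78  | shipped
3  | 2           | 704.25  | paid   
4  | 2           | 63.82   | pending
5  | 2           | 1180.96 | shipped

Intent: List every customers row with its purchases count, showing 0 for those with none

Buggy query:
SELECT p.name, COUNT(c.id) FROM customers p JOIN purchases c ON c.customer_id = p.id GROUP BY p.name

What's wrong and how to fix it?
Bug: An inner join excludes parents with zero children

Fix: Switch to LEFT JOIN to retain unmatched parent rows

Corrected query:
SELECT p.name, COUNT(c.id) FROM customers p LEFT JOIN purchases c ON c.customer_id = p.id GROUP BY p.name

Result:
name  | COUNT(c.id)
------+------------
Bob   | 1          
Dave  | 0          
Frank | 4          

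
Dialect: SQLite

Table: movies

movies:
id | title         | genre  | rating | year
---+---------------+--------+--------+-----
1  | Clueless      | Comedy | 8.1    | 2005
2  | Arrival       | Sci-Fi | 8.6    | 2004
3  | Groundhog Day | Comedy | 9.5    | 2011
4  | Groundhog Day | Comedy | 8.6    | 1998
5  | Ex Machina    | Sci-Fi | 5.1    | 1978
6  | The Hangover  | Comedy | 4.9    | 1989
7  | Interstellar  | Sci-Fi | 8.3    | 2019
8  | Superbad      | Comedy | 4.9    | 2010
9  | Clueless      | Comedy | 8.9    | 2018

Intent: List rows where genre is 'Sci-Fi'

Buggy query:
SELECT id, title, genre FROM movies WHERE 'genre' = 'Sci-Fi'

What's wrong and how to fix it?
Bug: Single quotes denote string literals in SQL; the column name is being compared as a constant string

Fix: Reference the column as genre without single quotes

Corrected query:
SELECT id, title, genre FROM movies WHERE genre = 'Sci-Fi'

Result:
id | title        | genre 
---+--------------+-------
2  | Arrival      | Sci-Fi
5  | Ex Machina   | Sci-Fi
7  | Interstellar | Sci-Fi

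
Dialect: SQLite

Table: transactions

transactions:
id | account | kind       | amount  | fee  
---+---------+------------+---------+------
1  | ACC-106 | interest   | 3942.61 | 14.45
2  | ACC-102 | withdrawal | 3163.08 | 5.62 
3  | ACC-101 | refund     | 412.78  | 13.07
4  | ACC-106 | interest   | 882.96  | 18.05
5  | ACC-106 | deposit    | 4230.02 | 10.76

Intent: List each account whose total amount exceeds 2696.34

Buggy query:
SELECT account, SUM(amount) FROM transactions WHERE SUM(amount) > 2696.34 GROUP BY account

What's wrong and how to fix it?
Bug: WHERE runs before GROUP BY, so aggregates aren't available there

Fix: Use HAVING (which filters groups after aggregation) instead of WHERE

Corrected query:
SELECT account, SUM(amount) FROM transactions GROUP BY account HAVING SUM(amount) > 2696.34

Result:
account | SUM(amount)
--------+------------
ACC-102 | 3163.08    
ACC-106 | 9055.59    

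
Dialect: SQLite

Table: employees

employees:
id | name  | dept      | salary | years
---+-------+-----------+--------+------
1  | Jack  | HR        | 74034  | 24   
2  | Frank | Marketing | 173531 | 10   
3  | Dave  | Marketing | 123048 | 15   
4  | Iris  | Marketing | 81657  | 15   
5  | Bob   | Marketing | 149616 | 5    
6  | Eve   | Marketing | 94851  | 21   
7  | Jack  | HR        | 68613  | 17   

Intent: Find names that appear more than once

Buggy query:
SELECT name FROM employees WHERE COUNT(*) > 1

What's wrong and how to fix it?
Bug: WHERE can't reference COUNT(*); aggregates are computed after WHERE

Fix: Group first, then use HAVING for the count condition

Corrected query:
SELECT name FROM employees GROUP BY name HAVING COUNT(*) > 1

Result:
name
----
Jack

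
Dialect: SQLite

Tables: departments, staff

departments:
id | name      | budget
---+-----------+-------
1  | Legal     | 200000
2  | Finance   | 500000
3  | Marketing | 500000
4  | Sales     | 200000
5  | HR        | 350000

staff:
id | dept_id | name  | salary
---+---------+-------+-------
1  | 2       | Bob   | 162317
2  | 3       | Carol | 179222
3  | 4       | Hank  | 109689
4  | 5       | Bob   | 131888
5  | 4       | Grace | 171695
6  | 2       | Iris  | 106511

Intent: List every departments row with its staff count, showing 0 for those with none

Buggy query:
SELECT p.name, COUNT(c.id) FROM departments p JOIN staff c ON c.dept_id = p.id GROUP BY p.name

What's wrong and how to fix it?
Bug: INNER JOIN drops departments rows that have no matching staff rows

Fix: Switch to LEFT JOIN to retain unmatched parent rows

Corrected query:
SELECT p.name, COUNT(c.id) FROM departments p LEFT JOIN staff c ON c.dept_id = p.id GROUP BY p.name

Result:
name      | COUNT(c.id)
----------+------------
Finance   | 2          
HR        | 1          
Legal     | 0          
Marketing | 1          
Sales     | 2          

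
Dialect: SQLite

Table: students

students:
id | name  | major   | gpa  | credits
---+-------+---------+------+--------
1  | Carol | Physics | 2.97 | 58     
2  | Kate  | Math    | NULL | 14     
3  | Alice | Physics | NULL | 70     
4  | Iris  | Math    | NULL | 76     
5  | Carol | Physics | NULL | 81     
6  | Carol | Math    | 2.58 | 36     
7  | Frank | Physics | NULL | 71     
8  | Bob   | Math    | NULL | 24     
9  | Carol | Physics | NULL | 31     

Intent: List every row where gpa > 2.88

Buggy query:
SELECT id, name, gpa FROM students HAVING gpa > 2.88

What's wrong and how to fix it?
Bug: This is a non-aggregate query (no GROUP BY, no aggregates), so in SQLite the HAVING clause is invalid here; a row-level condition belongs in WHERE

Fix: Replace HAVING with WHERE since the condition applies to individual rows

Corrected query:
SELECT id, name, gpa FROM students WHERE gpa > 2.88

Result:
id | name  | gpa 
---+-------+-----
1  | Carol | 2.97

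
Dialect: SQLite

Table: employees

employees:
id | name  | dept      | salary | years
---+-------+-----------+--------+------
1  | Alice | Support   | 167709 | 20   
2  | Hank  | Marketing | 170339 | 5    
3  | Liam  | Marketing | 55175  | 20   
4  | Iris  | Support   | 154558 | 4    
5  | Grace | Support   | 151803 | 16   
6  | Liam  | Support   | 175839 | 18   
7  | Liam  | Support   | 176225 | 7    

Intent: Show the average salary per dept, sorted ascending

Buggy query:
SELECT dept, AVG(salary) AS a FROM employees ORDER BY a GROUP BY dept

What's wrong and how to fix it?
Bug: GROUP BY must precede ORDER BY

Fix: Reorder: SELECT … FROM … GROUP BY … ORDER BY …

Corrected query:
SELECT dept, AVG(salary) AS a FROM employees GROUP BY dept ORDER BY a

Result:
dept      | a       
----------+---------
Marketing | 112757  
Support   | 165226.8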